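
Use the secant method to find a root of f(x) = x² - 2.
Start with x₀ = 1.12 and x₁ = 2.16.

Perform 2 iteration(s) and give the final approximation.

f(x) = x² - 2
x₀ = 1.12, x₁ = 2.16

Secant formula: x_{n+1} = x_n - f(x_n)(x_n - x_{n-1})/(f(x_n) - f(x_{n-1}))

Iteration 1:
  f(1.120000) = -0.745600
  f(2.160000) = 2.665600
  x_2 = 2.160000 - 2.665600×(2.160000 - 1.120000)/(2.665600 - (-0.745600))
       = 1.347317
Iteration 2:
  f(2.160000) = 2.665600
  f(1.347317) = -0.184737
  x_3 = 1.347317 - (-0.184737)×(1.347317 - 2.160000)/(-0.184737 - 2.665600)
       = 1.399989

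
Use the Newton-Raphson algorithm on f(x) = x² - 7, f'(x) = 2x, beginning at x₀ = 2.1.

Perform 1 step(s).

f(x) = x² - 7
f'(x) = 2x
x₀ = 2.1

Newton-Raphson formula: x_{n+1} = x_n - f(x_n)/f'(x_n)

Iteration 1:
  f(2.100000) = -2.590000
  f'(2.100000) = 4.200000
  x_1 = 2.100000 - (-2.590000)/4.200000 = 2.716667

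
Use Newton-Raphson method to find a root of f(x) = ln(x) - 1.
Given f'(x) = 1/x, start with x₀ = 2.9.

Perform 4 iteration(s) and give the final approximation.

f(x) = ln(x) - 1
f'(x) = 1/x
x₀ = 2.9

Newton-Raphson formula: x_{n+1} = x_n - f(x_n)/f'(x_n)

Iteration 1:
  f(2.900000) = 0.064711
  f'(2.900000) = 0.344828
  x_1 = 2.900000 - 0.064711/0.344828 = 2.712339
Iteration 2:
  f(2.712339) = -0.002189
  f'(2.712339) = 0.368685
  x_2 = 2.712339 - (-0.002189)/0.368685 = 2.718275
Iteration 3:
  f(2.718275) = -0.000002
  f'(2.718275) = 0.367880
  x_3 = 2.718275 - (-0.000002)/0.367880 = 2.718282
Iteration 4:
  f(2.718282) = 0.000000
  f'(2.718282) = 0.367879
  x_4 = 2.718282 - 0.000000/0.367879 = 2.718282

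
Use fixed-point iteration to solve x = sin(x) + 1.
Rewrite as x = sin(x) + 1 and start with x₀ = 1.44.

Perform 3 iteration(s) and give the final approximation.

Equation: x = sin(x) + 1
Fixed-point form: x = sin(x) + 1
x₀ = 1.44

x_1 = g(1.440000) = 1.991458
x_2 = g(1.991458) = 1.912819
x_3 = g(1.912819) = 1.942078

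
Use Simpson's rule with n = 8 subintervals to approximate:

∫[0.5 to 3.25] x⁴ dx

f(x) = x⁴
a = 0.5, b = 3.25, n = 8
h = (b - a)/n = 0.343750

Simpson's rule: (h/3)[f(x₀) + 4f(x₁) + 2f(x₂) + ... + f(xₙ)]

x_0 = 0.5000, f(x_0) = 0.062500, coefficient = 1
x_1 = 0.8438, f(x_1) = 0.506822, coefficient = 4
x_2 = 1.1875, f(x_2) = 1.988541, coefficient = 2
x_3 = 1.5312, f(x_3) = 5.497743, coefficient = 4
x_4 = 1.8750, f(x_4) = 12.359619, coefficient = 2
x_5 = 2.2188, f(x_5) = 24.234468, coefficient = 4
x_6 = 2.5625, f(x_6) = 43.117691, coefficient = 2
x_7 = 2.9062, f(x_7) = 71.339799, coefficient = 4
x_8 = 3.2500, f(x_8) = 111.566406, coefficient = 1

I ≈ (0.343750/3) × 632.875931 = 72.517034
Exact value: 72.511914
Error: 0.005120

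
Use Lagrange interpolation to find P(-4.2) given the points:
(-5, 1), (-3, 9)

Lagrange interpolation formula:
P(x) = Σ yᵢ × Lᵢ(x)
where Lᵢ(x) = Π_{j≠i} (x - xⱼ)/(xᵢ - xⱼ)

L_0(-4.2) = (-4.2 - (-3))/(-5 - (-3)) = 0.600000
L_1(-4.2) = (-4.2 - (-5))/(-3 - (-5)) = 0.400000

P(-4.2) = 1×L_0(-4.2) + 9×L_1(-4.2)
P(-4.2) = 4.200000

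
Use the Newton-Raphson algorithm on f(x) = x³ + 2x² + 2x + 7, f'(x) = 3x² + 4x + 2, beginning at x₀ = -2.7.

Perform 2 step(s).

f(x) = x³ + 2x² + 2x + 7
f'(x) = 3x² + 4x + 2
x₀ = -2.7

Newton-Raphson formula: x_{n+1} = x_n - f(x_n)/f'(x_n)

Iteration 1:
  f(-2.700000) = -3.503000
  f'(-2.700000) = 13.070000
  x_1 = -2.700000 - (-3.503000)/13.070000 = -2.431982
Iteration 2:
  f(-2.431982) = -0.418934
  f'(-2.431982) = 10.015678
  x_2 = -2.431982 - (-0.418934)/10.015678 = -2.390154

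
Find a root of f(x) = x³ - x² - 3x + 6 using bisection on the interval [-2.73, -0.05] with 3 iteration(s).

f(x) = x³ - x² - 3x + 6
Initial interval: [-2.73, -0.05]

Iteration 1:
  c_1 = (-2.730000 + (-0.050000))/2 = -1.390000
  f(c_1) = f(-1.390000) = 5.552281
  f(a) × f(c) < 0, new interval: [-2.730000, -1.390000]
Iteration 2:
  c_2 = (-2.730000 + (-1.390000))/2 = -2.060000
  f(c_2) = f(-2.060000) = -0.805416
  f(a) × f(c) ≥ 0, new interval: [-2.060000, -1.390000]
Iteration 3:
  c_3 = (-2.060000 + (-1.390000))/2 = -1.725000
  f(c_3) = f(-1.725000) = 3.066422
  f(a) × f(c) < 0, new interval: [-2.060000, -1.725000]

After 3 iteration(s), the approximation is c_3 = -1.725000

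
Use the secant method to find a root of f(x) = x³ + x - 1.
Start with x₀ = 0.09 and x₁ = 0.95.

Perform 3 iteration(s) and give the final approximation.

f(x) = x³ + x - 1
x₀ = 0.09, x₁ = 0.95

Secant formula: x_{n+1} = x_n - f(x_n)(x_n - x_{n-1})/(f(x_n) - f(x_{n-1}))

Iteration 1:
  f(0.090000) = -0.909271
  f(0.950000) = 0.807375
  x_2 = 0.950000 - 0.807375×(0.950000 - 0.090000)/(0.807375 - (-0.909271))
       = 0.545524
Iteration 2:
  f(0.950000) = 0.807375
  f(0.545524) = -0.292130
  x_3 = 0.545524 - (-0.292130)×(0.545524 - 0.950000)/(-0.292130 - 0.807375)
       = 0.652990
Iteration 3:
  f(0.545524) = -0.292130
  f(0.652990) = -0.068577
  x_4 = 0.652990 - (-0.068577)×(0.652990 - 0.545524)/(-0.068577 - (-0.292130))
       = 0.685957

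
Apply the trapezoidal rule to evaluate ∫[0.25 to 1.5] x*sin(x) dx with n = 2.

f(x) = x*sin(x)
a = 0.25, b = 1.5, n = 2
h = (b - a)/n = 0.625000

Trapezoidal rule: (h/2)[f(x₀) + 2f(x₁) + 2f(x₂) + ... + f(xₙ)]

x_0 = 0.2500, f(x_0) = 0.061851, coefficient = 1
x_1 = 0.8750, f(x_1) = 0.671601, coefficient = 2
x_2 = 1.5000, f(x_2) = 1.496242, coefficient = 1

I ≈ (0.625000/2) × 2.901295 = 0.906655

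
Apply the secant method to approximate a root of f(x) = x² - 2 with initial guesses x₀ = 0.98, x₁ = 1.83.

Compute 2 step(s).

f(x) = x² - 2
x₀ = 0.98, x₁ = 1.83

Secant formula: x_{n+1} = x_n - f(x_n)(x_n - x_{n-1})/(f(x_n) - f(x_{n-1}))

Iteration 1:
  f(0.980000) = -1.039600
  f(1.830000) = 1.348900
  x_2 = 1.830000 - 1.348900×(1.830000 - 0.980000)/(1.348900 - (-1.039600))
       = 1.349964
Iteration 2:
  f(1.830000) = 1.348900
  f(1.349964) = -0.177596
  x_3 = 1.349964 - (-0.177596)×(1.349964 - 1.830000)/(-0.177596 - 1.348900)
       = 1.405813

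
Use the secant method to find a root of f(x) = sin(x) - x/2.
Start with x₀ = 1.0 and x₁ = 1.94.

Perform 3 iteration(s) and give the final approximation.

f(x) = sin(x) - x/2
x₀ = 1.0, x₁ = 1.94

Secant formula: x_{n+1} = x_n - f(x_n)(x_n - x_{n-1})/(f(x_n) - f(x_{n-1}))

Iteration 1:
  f(1.000000) = 0.341471
  f(1.940000) = -0.037385
  x_2 = 1.940000 - (-0.037385)×(1.940000 - 1.000000)/(-0.037385 - 0.341471)
       = 1.847242
Iteration 2:
  f(1.940000) = -0.037385
  f(1.847242) = 0.038411
  x_3 = 1.847242 - 0.038411×(1.847242 - 1.940000)/(0.038411 - (-0.037385))
       = 1.894249
Iteration 3:
  f(1.847242) = 0.038411
  f(1.894249) = 0.001020
  x_4 = 1.894249 - 0.001020×(1.894249 - 1.847242)/(0.001020 - 0.038411)
       = 1.895530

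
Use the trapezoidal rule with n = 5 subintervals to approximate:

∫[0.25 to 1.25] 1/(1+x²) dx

f(x) = 1/(1+x²)
a = 0.25, b = 1.25, n = 5
h = (b - a)/n = 0.200000

Trapezoidal rule: (h/2)[f(x₀) + 2f(x₁) + 2f(x₂) + ... + f(xₙ)]

x_0 = 0.2500, f(x_0) = 0.941176, coefficient = 1
x_1 = 0.4500, f(x_1) = 0.831601, coefficient = 2
x_2 = 0.6500, f(x_2) = 0.702988, coefficient = 2
x_3 = 0.8500, f(x_3) = 0.580552, coefficient = 2
x_4 = 1.0500, f(x_4) = 0.475624, coefficient = 2
x_5 = 1.2500, f(x_5) = 0.390244, coefficient = 1

I ≈ (0.200000/2) × 6.512949 = 0.651295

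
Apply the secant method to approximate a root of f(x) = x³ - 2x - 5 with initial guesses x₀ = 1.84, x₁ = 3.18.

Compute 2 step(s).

f(x) = x³ - 2x - 5
x₀ = 1.84, x₁ = 3.18

Secant formula: x_{n+1} = x_n - f(x_n)(x_n - x_{n-1})/(f(x_n) - f(x_{n-1}))

Iteration 1:
  f(1.840000) = -2.450496
  f(3.180000) = 20.797432
  x_2 = 3.180000 - 20.797432×(3.180000 - 1.840000)/(20.797432 - (-2.450496))
       = 1.981245
Iteration 2:
  f(3.180000) = 20.797432
  f(1.981245) = -1.185441
  x_3 = 1.981245 - (-1.185441)×(1.981245 - 3.180000)/(-1.185441 - 20.797432)
       = 2.045889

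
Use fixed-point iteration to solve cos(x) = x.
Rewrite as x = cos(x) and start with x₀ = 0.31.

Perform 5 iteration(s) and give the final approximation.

Equation: cos(x) = x
Fixed-point form: x = cos(x)
x₀ = 0.31

x_1 = g(0.310000) = 0.952334
x_2 = g(0.952334) = 0.579783
x_3 = g(0.579783) = 0.836581
x_4 = g(0.836581) = 0.670005
x_5 = g(0.670005) = 0.783819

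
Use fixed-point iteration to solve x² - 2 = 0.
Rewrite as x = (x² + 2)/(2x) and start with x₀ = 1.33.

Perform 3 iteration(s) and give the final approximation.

Equation: x² - 2 = 0
Fixed-point form: x = (x² + 2)/(2x)
x₀ = 1.33

x_1 = g(1.330000) = 1.416880
x_2 = g(1.416880) = 1.414216
x_3 = g(1.414216) = 1.414214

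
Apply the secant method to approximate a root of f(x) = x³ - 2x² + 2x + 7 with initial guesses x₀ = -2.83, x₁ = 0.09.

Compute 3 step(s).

f(x) = x³ - 2x² + 2x + 7
x₀ = -2.83, x₁ = 0.09

Secant formula: x_{n+1} = x_n - f(x_n)(x_n - x_{n-1})/(f(x_n) - f(x_{n-1}))

Iteration 1:
  f(-2.830000) = -37.342987
  f(0.090000) = 7.164529
  x_2 = 0.090000 - 7.164529×(0.090000 - (-2.830000))/(7.164529 - (-37.342987))
       = -0.380043
Iteration 2:
  f(0.090000) = 7.164529
  f(-0.380043) = 5.896160
  x_3 = -0.380043 - 5.896160×(-0.380043 - 0.090000)/(5.896160 - 7.164529)
       = -2.565089
Iteration 3:
  f(-0.380043) = 5.896160
  f(-2.565089) = -28.167021
  x_4 = -2.565089 - (-28.167021)×(-2.565089 - (-0.380043))/(-28.167021 - 5.896160)
       = -0.758263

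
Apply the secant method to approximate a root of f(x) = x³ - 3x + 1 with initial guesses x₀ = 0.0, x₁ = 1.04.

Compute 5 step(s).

f(x) = x³ - 3x + 1
x₀ = 0.0, x₁ = 1.04

Secant formula: x_{n+1} = x_n - f(x_n)(x_n - x_{n-1})/(f(x_n) - f(x_{n-1}))

Iteration 1:
  f(0.000000) = 1.000000
  f(1.040000) = -0.995136
  x_2 = 1.040000 - (-0.995136)×(1.040000 - 0.000000)/(-0.995136 - 1.000000)
       = 0.521268
Iteration 2:
  f(1.040000) = -0.995136
  f(0.521268) = -0.422164
  x_3 = 0.521268 - (-0.422164)×(0.521268 - 1.040000)/(-0.422164 - (-0.995136))
       = 0.139067
Iteration 3:
  f(0.521268) = -0.422164
  f(0.139067) = 0.585489
  x_4 = 0.139067 - 0.585489×(0.139067 - 0.521268)/(0.585489 - (-0.422164))
       = 0.361142
Iteration 4:
  f(0.139067) = 0.585489
  f(0.361142) = -0.036324
  x_5 = 0.361142 - (-0.036324)×(0.361142 - 0.139067)/(-0.036324 - 0.585489)
       = 0.348169
Iteration 5:
  f(0.361142) = -0.036324
  f(0.348169) = -0.002301
  x_6 = 0.348169 - (-0.002301)×(0.348169 - 0.361142)/(-0.002301 - (-0.036324))
       = 0.347291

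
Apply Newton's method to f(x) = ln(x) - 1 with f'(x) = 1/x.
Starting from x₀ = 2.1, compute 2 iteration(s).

f(x) = ln(x) - 1
f'(x) = 1/x
x₀ = 2.1

Newton-Raphson formula: x_{n+1} = x_n - f(x_n)/f'(x_n)

Iteration 1:
  f(2.100000) = -0.258063
  f'(2.100000) = 0.476190
  x_1 = 2.100000 - (-0.258063)/0.476190 = 2.641932
Iteration 2:
  f(2.641932) = -0.028490
  f'(2.641932) = 0.378511
  x_2 = 2.641932 - (-0.028490)/0.378511 = 2.717199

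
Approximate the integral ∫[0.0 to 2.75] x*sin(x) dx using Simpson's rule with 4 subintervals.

f(x) = x*sin(x)
a = 0.0, b = 2.75, n = 4
h = (b - a)/n = 0.687500

Simpson's rule: (h/3)[f(x₀) + 4f(x₁) + 2f(x₂) + ... + f(xₙ)]

x_0 = 0.0000, f(x_0) = 0.000000, coefficient = 1
x_1 = 0.6875, f(x_1) = 0.436292, coefficient = 4
x_2 = 1.3750, f(x_2) = 1.348728, coefficient = 2
x_3 = 2.0625, f(x_3) = 1.818155, coefficient = 4
x_4 = 2.7500, f(x_4) = 1.049568, coefficient = 1

I ≈ (0.687500/3) × 12.764814 = 2.925270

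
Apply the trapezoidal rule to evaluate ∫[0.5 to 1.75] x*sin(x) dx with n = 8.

f(x) = x*sin(x)
a = 0.5, b = 1.75, n = 8
h = (b - a)/n = 0.156250

Trapezoidal rule: (h/2)[f(x₀) + 2f(x₁) + 2f(x₂) + ... + f(xₙ)]

x_0 = 0.5000, f(x_0) = 0.239713, coefficient = 1
x_1 = 0.6562, f(x_1) = 0.400411, coefficient = 2
x_2 = 0.8125, f(x_2) = 0.589882, coefficient = 2
x_3 = 0.9688, f(x_3) = 0.798423, coefficient = 2
x_4 = 1.1250, f(x_4) = 1.015051, coefficient = 2
x_5 = 1.2812, f(x_5) = 1.227916, coefficient = 2
x_6 = 1.4375, f(x_6) = 1.424748, coefficient = 2
x_7 = 1.5938, f(x_7) = 1.593330, coefficient = 2
x_8 = 1.7500, f(x_8) = 1.721975, coefficient = 1

I ≈ (0.156250/2) × 16.061211 = 1.254782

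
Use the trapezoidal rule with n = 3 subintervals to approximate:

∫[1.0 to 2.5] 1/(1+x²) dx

f(x) = 1/(1+x²)
a = 1.0, b = 2.5, n = 3
h = (b - a)/n = 0.500000

Trapezoidal rule: (h/2)[f(x₀) + 2f(x₁) + 2f(x₂) + ... + f(xₙ)]

x_0 = 1.0000, f(x_0) = 0.500000, coefficient = 1
x_1 = 1.5000, f(x_1) = 0.307692, coefficient = 2
x_2 = 2.0000, f(x_2) = 0.200000, coefficient = 2
x_3 = 2.5000, f(x_3) = 0.137931, coefficient = 1

I ≈ (0.500000/2) × 1.653316 = 0.413329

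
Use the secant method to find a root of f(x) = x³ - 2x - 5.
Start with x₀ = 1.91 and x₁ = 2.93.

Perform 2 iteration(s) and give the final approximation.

f(x) = x³ - 2x - 5
x₀ = 1.91, x₁ = 2.93

Secant formula: x_{n+1} = x_n - f(x_n)(x_n - x_{n-1})/(f(x_n) - f(x_{n-1}))

Iteration 1:
  f(1.910000) = -1.852129
  f(2.930000) = 14.293757
  x_2 = 2.930000 - 14.293757×(2.930000 - 1.910000)/(14.293757 - (-1.852129))
       = 2.027006
Iteration 2:
  f(2.930000) = 14.293757
  f(2.027006) = -0.725540
  x_3 = 2.027006 - (-0.725540)×(2.027006 - 2.930000)/(-0.725540 - 14.293757)
       = 2.070627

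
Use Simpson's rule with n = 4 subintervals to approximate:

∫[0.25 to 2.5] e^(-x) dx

f(x) = e^(-x)
a = 0.25, b = 2.5, n = 4
h = (b - a)/n = 0.562500

Simpson's rule: (h/3)[f(x₀) + 4f(x₁) + 2f(x₂) + ... + f(xₙ)]

x_0 = 0.2500, f(x_0) = 0.778801, coefficient = 1
x_1 = 0.8125, f(x_1) = 0.443747, coefficient = 4
x_2 = 1.3750, f(x_2) = 0.252840, coefficient = 2
x_3 = 1.9375, f(x_3) = 0.144064, coefficient = 4
x_4 = 2.5000, f(x_4) = 0.082085, coefficient = 1

I ≈ (0.562500/3) × 3.717809 = 0.697089
Exact value: 0.696716
Error: 0.000373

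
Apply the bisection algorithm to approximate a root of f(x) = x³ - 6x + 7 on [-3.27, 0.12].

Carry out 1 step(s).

f(x) = x³ - 6x + 7
Initial interval: [-3.27, 0.12]

Iteration 1:
  c_1 = (-3.270000 + 0.120000)/2 = -1.575000
  f(c_1) = f(-1.575000) = 12.543016
  f(a) × f(c) < 0, new interval: [-3.270000, -1.575000]

After 1 iteration(s), the approximation is c_1 = -1.575000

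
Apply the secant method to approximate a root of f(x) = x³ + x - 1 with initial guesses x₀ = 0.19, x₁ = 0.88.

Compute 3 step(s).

f(x) = x³ + x - 1
x₀ = 0.19, x₁ = 0.88

Secant formula: x_{n+1} = x_n - f(x_n)(x_n - x_{n-1})/(f(x_n) - f(x_{n-1}))

Iteration 1:
  f(0.190000) = -0.803141
  f(0.880000) = 0.561472
  x_2 = 0.880000 - 0.561472×(0.880000 - 0.190000)/(0.561472 - (-0.803141))
       = 0.596098
Iteration 2:
  f(0.880000) = 0.561472
  f(0.596098) = -0.192088
  x_3 = 0.596098 - (-0.192088)×(0.596098 - 0.880000)/(-0.192088 - 0.561472)
       = 0.668467
Iteration 3:
  f(0.596098) = -0.192088
  f(0.668467) = -0.032830
  x_4 = 0.668467 - (-0.032830)×(0.668467 - 0.596098)/(-0.032830 - (-0.192088))
       = 0.683385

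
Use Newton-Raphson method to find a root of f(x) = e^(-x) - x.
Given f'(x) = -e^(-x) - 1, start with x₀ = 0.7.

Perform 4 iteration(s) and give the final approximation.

f(x) = e^(-x) - x
f'(x) = -e^(-x) - 1
x₀ = 0.7

Newton-Raphson formula: x_{n+1} = x_n - f(x_n)/f'(x_n)

Iteration 1:
  f(0.700000) = -0.203415
  f'(0.700000) = -1.496585
  x_1 = 0.700000 - (-0.203415)/(-1.496585) = 0.564081
Iteration 2:
  f(0.564081) = 0.004802
  f'(0.564081) = -1.568883
  x_2 = 0.564081 - 0.004802/(-1.568883) = 0.567142
Iteration 3:
  f(0.567142) = 0.000003
  f'(0.567142) = -1.567144
  x_3 = 0.567142 - 0.000003/(-1.567144) = 0.567143
Iteration 4:
  f(0.567143) = 0.000000
  f'(0.567143) = -1.567143
  x_4 = 0.567143 - 0.000000/(-1.567143) = 0.567143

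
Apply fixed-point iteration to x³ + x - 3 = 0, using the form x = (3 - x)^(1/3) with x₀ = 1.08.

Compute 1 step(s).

Equation: x³ + x - 3 = 0
Fixed-point form: x = (3 - x)^(1/3)
x₀ = 1.08

x_1 = g(1.080000) = 1.242893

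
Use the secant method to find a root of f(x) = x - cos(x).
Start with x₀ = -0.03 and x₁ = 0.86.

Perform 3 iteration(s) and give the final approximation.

f(x) = x - cos(x)
x₀ = -0.03, x₁ = 0.86

Secant formula: x_{n+1} = x_n - f(x_n)(x_n - x_{n-1})/(f(x_n) - f(x_{n-1}))

Iteration 1:
  f(-0.030000) = -1.029550
  f(0.860000) = 0.207563
  x_2 = 0.860000 - 0.207563×(0.860000 - (-0.030000))/(0.207563 - (-1.029550))
       = 0.710676
Iteration 2:
  f(0.860000) = 0.207563
  f(0.710676) = -0.047245
  x_3 = 0.710676 - (-0.047245)×(0.710676 - 0.860000)/(-0.047245 - 0.207563)
       = 0.738363
Iteration 3:
  f(0.710676) = -0.047245
  f(0.738363) = -0.001209
  x_4 = 0.738363 - (-0.001209)×(0.738363 - 0.710676)/(-0.001209 - (-0.047245))
       = 0.739090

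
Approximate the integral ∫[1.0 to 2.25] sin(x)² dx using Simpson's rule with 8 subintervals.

f(x) = sin(x)²
a = 1.0, b = 2.25, n = 8
h = (b - a)/n = 0.156250

Simpson's rule: (h/3)[f(x₀) + 4f(x₁) + 2f(x₂) + ... + f(xₙ)]

x_0 = 1.0000, f(x_0) = 0.708073, coefficient = 1
x_1 = 1.1562, f(x_1) = 0.837773, coefficient = 4
x_2 = 1.3125, f(x_2) = 0.934754, coefficient = 2
x_3 = 1.4688, f(x_3) = 0.989623, coefficient = 4
x_4 = 1.6250, f(x_4) = 0.997065, coefficient = 2
x_5 = 1.7812, f(x_5) = 0.956359, coefficient = 4
x_6 = 1.9375, f(x_6) = 0.871449, coefficient = 2
x_7 = 2.0938, f(x_7) = 0.750558, coefficient = 4
x_8 = 2.2500, f(x_8) = 0.605398, coefficient = 1

I ≈ (0.156250/3) × 21.057258 = 1.096732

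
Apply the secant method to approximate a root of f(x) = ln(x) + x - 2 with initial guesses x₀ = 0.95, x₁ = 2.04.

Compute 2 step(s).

f(x) = ln(x) + x - 2
x₀ = 0.95, x₁ = 2.04

Secant formula: x_{n+1} = x_n - f(x_n)(x_n - x_{n-1})/(f(x_n) - f(x_{n-1}))

Iteration 1:
  f(0.950000) = -1.101293
  f(2.040000) = 0.752950
  x_2 = 2.040000 - 0.752950×(2.040000 - 0.950000)/(0.752950 - (-1.101293))
       = 1.597385
Iteration 2:
  f(2.040000) = 0.752950
  f(1.597385) = 0.065753
  x_3 = 1.597385 - 0.065753×(1.597385 - 2.040000)/(0.065753 - 0.752950)
       = 1.555034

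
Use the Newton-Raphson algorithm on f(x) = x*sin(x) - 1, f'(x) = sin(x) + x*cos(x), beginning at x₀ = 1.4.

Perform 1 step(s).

f(x) = x*sin(x) - 1
f'(x) = sin(x) + x*cos(x)
x₀ = 1.4

Newton-Raphson formula: x_{n+1} = x_n - f(x_n)/f'(x_n)

Iteration 1:
  f(1.400000) = 0.379630
  f'(1.400000) = 1.223404
  x_1 = 1.400000 - 0.379630/1.223404 = 1.089694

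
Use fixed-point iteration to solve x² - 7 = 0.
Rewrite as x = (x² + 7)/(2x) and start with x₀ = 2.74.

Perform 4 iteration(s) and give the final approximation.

Equation: x² - 7 = 0
Fixed-point form: x = (x² + 7)/(2x)
x₀ = 2.74

x_1 = g(2.740000) = 2.647372
x_2 = g(2.647372) = 2.645752
x_3 = g(2.645752) = 2.645751
x_4 = g(2.645751) = 2.645751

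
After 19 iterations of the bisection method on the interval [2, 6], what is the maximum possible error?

Bisection error bound: |error| ≤ (b-a)/2^n
|error| ≤ (6 - 2)/2^19 = 4/2^19
|error| ≤ 0.0000076294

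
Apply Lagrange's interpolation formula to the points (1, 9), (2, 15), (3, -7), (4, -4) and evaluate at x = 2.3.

Lagrange interpolation formula:
P(x) = Σ yᵢ × Lᵢ(x)
where Lᵢ(x) = Π_{j≠i} (x - xⱼ)/(xᵢ - xⱼ)

L_0(2.3) = (2.3 - 2)/(1 - 2) × (2.3 - 3)/(1 - 3) × (2.3 - 4)/(1 - 4) = -0.059500
L_1(2.3) = (2.3 - 1)/(2 - 1) × (2.3 - 3)/(2 - 3) × (2.3 - 4)/(2 - 4) = 0.773500
L_2(2.3) = (2.3 - 1)/(3 - 1) × (2.3 - 2)/(3 - 2) × (2.3 - 4)/(3 - 4) = 0.331500
L_3(2.3) = (2.3 - 1)/(4 - 1) × (2.3 - 2)/(4 - 2) × (2.3 - 3)/(4 - 3) = -0.045500

P(2.3) = 9×L_0(2.3) + 15×L_1(2.3) + (-7)×L_2(2.3) + (-4)×L_3(2.3)
P(2.3) = 8.928500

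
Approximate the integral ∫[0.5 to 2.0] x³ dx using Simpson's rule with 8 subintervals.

f(x) = x³
a = 0.5, b = 2.0, n = 8
h = (b - a)/n = 0.187500

Simpson's rule: (h/3)[f(x₀) + 4f(x₁) + 2f(x₂) + ... + f(xₙ)]

x_0 = 0.5000, f(x_0) = 0.125000, coefficient = 1
x_1 = 0.6875, f(x_1) = 0.324951, coefficient = 4
x_2 = 0.8750, f(x_2) = 0.669922, coefficient = 2
x_3 = 1.0625, f(x_3) = 1.199463, coefficient = 4
x_4 = 1.2500, f(x_4) = 1.953125, coefficient = 2
x_5 = 1.4375, f(x_5) = 2.970459, coefficient = 4
x_6 = 1.6250, f(x_6) = 4.291016, coefficient = 2
x_7 = 1.8125, f(x_7) = 5.954346, coefficient = 4
x_8 = 2.0000, f(x_8) = 8.000000, coefficient = 1

I ≈ (0.187500/3) × 63.750000 = 3.984375
Exact value: 3.984375
Error: 0.000000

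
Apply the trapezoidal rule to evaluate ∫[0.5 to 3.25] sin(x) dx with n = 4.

f(x) = sin(x)
a = 0.5, b = 3.25, n = 4
h = (b - a)/n = 0.687500

Trapezoidal rule: (h/2)[f(x₀) + 2f(x₁) + 2f(x₂) + ... + f(xₙ)]

x_0 = 0.5000, f(x_0) = 0.479426, coefficient = 1
x_1 = 1.1875, f(x_1) = 0.927437, coefficient = 2
x_2 = 1.8750, f(x_2) = 0.954086, coefficient = 2
x_3 = 2.5625, f(x_3) = 0.547265, coefficient = 2
x_4 = 3.2500, f(x_4) = -0.108195, coefficient = 1

I ≈ (0.687500/2) × 5.228805 = 1.797402
Exact value: 1.871712
Error: 0.074310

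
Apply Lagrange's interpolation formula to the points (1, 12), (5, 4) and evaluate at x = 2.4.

Lagrange interpolation formula:
P(x) = Σ yᵢ × Lᵢ(x)
where Lᵢ(x) = Π_{j≠i} (x - xⱼ)/(xᵢ - xⱼ)

L_0(2.4) = (2.4 - 5)/(1 - 5) = 0.650000
L_1(2.4) = (2.4 - 1)/(5 - 1) = 0.350000

P(2.4) = 12×L_0(2.4) + 4×L_1(2.4)
P(2.4) = 9.200000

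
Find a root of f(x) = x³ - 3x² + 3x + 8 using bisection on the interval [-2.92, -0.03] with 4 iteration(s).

f(x) = x³ - 3x² + 3x + 8
Initial interval: [-2.92, -0.03]

Iteration 1:
  c_1 = (-2.920000 + (-0.030000))/2 = -1.475000
  f(c_1) = f(-1.475000) = -6.160922
  f(a) × f(c) ≥ 0, new interval: [-1.475000, -0.030000]
Iteration 2:
  c_2 = (-1.475000 + (-0.030000))/2 = -0.752500
  f(c_2) = f(-0.752500) = 3.617623
  f(a) × f(c) < 0, new interval: [-1.475000, -0.752500]
Iteration 3:
  c_3 = (-1.475000 + (-0.752500))/2 = -1.113750
  f(c_3) = f(-1.113750) = -0.444106
  f(a) × f(c) ≥ 0, new interval: [-1.113750, -0.752500]
Iteration 4:
  c_4 = (-1.113750 + (-0.752500))/2 = -0.933125
  f(c_4) = f(-0.933125) = 1.775965
  f(a) × f(c) < 0, new interval: [-1.113750, -0.933125]

After 4 iteration(s), the approximation is c_4 = -0.933125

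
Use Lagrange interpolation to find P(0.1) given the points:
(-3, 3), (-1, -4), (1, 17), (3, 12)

Lagrange interpolation formula:
P(x) = Σ yᵢ × Lᵢ(x)
where Lᵢ(x) = Π_{j≠i} (x - xⱼ)/(xᵢ - xⱼ)

L_0(0.1) = (0.1 - (-1))/(-3 - (-1)) × (0.1 - 1)/(-3 - 1) × (0.1 - 3)/(-3 - 3) = -0.059813
L_1(0.1) = (0.1 - (-3))/(-1 - (-3)) × (0.1 - 1)/(-1 - 1) × (0.1 - 3)/(-1 - 3) = 0.505687
L_2(0.1) = (0.1 - (-3))/(1 - (-3)) × (0.1 - (-1))/(1 - (-1)) × (0.1 - 3)/(1 - 3) = 0.618063
L_3(0.1) = (0.1 - (-3))/(3 - (-3)) × (0.1 - (-1))/(3 - (-1)) × (0.1 - 1)/(3 - 1) = -0.063938

P(0.1) = 3×L_0(0.1) + (-4)×L_1(0.1) + 17×L_2(0.1) + 12×L_3(0.1)
P(0.1) = 7.537625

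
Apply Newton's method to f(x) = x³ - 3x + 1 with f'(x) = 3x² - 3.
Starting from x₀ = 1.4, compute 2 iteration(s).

f(x) = x³ - 3x + 1
f'(x) = 3x² - 3
x₀ = 1.4

Newton-Raphson formula: x_{n+1} = x_n - f(x_n)/f'(x_n)

Iteration 1:
  f(1.400000) = -0.456000
  f'(1.400000) = 2.880000
  x_1 = 1.400000 - (-0.456000)/2.880000 = 1.558333
Iteration 2:
  f(1.558333) = 0.109261
  f'(1.558333) = 4.285208
  x_2 = 1.558333 - 0.109261/4.285208 = 1.532836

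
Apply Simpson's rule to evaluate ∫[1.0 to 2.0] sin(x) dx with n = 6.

f(x) = sin(x)
a = 1.0, b = 2.0, n = 6
h = (b - a)/n = 0.166667

Simpson's rule: (h/3)[f(x₀) + 4f(x₁) + 2f(x₂) + ... + f(xₙ)]

x_0 = 1.0000, f(x_0) = 0.841471, coefficient = 1
x_1 = 1.1667, f(x_1) = 0.919445, coefficient = 4
x_2 = 1.3333, f(x_2) = 0.971938, coefficient = 2
x_3 = 1.5000, f(x_3) = 0.997495, coefficient = 4
x_4 = 1.6667, f(x_4) = 0.995408, coefficient = 2
x_5 = 1.8333, f(x_5) = 0.965735, coefficient = 4
x_6 = 2.0000, f(x_6) = 0.909297, coefficient = 1

I ≈ (0.166667/3) × 17.216159 = 0.956453
Exact value: 0.956449
Error: 0.000004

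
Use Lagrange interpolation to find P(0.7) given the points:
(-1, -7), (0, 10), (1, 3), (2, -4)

Lagrange interpolation formula:
P(x) = Σ yᵢ × Lᵢ(x)
where Lᵢ(x) = Π_{j≠i} (x - xⱼ)/(xᵢ - xⱼ)

L_0(0.7) = (0.7 - 0)/(-1 - 0) × (0.7 - 1)/(-1 - 1) × (0.7 - 2)/(-1 - 2) = -0.045500
L_1(0.7) = (0.7 - (-1))/(0 - (-1)) × (0.7 - 1)/(0 - 1) × (0.7 - 2)/(0 - 2) = 0.331500
L_2(0.7) = (0.7 - (-1))/(1 - (-1)) × (0.7 - 0)/(1 - 0) × (0.7 - 2)/(1 - 2) = 0.773500
L_3(0.7) = (0.7 - (-1))/(2 - (-1)) × (0.7 - 0)/(2 - 0) × (0.7 - 1)/(2 - 1) = -0.059500

P(0.7) = (-7)×L_0(0.7) + 10×L_1(0.7) + 3×L_2(0.7) + (-4)×L_3(0.7)
P(0.7) = 6.192000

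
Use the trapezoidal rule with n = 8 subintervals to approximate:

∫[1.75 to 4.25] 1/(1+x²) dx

f(x) = 1/(1+x²)
a = 1.75, b = 4.25, n = 8
h = (b - a)/n = 0.312500

Trapezoidal rule: (h/2)[f(x₀) + 2f(x₁) + 2f(x₂) + ... + f(xₙ)]

x_0 = 1.7500, f(x_0) = 0.246154, coefficient = 1
x_1 = 2.0625, f(x_1) = 0.190335, coefficient = 2
x_2 = 2.3750, f(x_2) = 0.150588, coefficient = 2
x_3 = 2.6875, f(x_3) = 0.121615, coefficient = 2
x_4 = 3.0000, f(x_4) = 0.100000, coefficient = 2
x_5 = 3.3125, f(x_5) = 0.083524, coefficient = 2
x_6 = 3.6250, f(x_6) = 0.070718, coefficient = 2
x_7 = 3.9375, f(x_7) = 0.060592, coefficient = 2
x_8 = 4.2500, f(x_8) = 0.052459, coefficient = 1

I ≈ (0.312500/2) × 1.853356 = 0.289587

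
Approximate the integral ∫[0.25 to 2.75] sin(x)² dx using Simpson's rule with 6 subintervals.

f(x) = sin(x)²
a = 0.25, b = 2.75, n = 6
h = (b - a)/n = 0.416667

Simpson's rule: (h/3)[f(x₀) + 4f(x₁) + 2f(x₂) + ... + f(xₙ)]

x_0 = 0.2500, f(x_0) = 0.061209, coefficient = 1
x_1 = 0.6667, f(x_1) = 0.382381, coefficient = 4
x_2 = 1.0833, f(x_2) = 0.780615, coefficient = 2
x_3 = 1.5000, f(x_3) = 0.994996, coefficient = 4
x_4 = 1.9167, f(x_4) = 0.885068, coefficient = 2
x_5 = 2.3333, f(x_5) = 0.522853, coefficient = 4
x_6 = 2.7500, f(x_6) = 0.145665, coefficient = 1

I ≈ (0.416667/3) × 11.139163 = 1.547106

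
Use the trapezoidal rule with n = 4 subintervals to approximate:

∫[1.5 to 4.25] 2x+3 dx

f(x) = 2x+3
a = 1.5, b = 4.25, n = 4
h = (b - a)/n = 0.687500

Trapezoidal rule: (h/2)[f(x₀) + 2f(x₁) + 2f(x₂) + ... + f(xₙ)]

x_0 = 1.5000, f(x_0) = 6.000000, coefficient = 1
x_1 = 2.1875, f(x_1) = 7.375000, coefficient = 2
x_2 = 2.8750, f(x_2) = 8.750000, coefficient = 2
x_3 = 3.5625, f(x_3) = 10.125000, coefficient = 2
x_4 = 4.2500, f(x_4) = 11.500000, coefficient = 1

I ≈ (0.687500/2) × 70.000000 = 24.062500
Exact value: 24.062500
Error: 0.000000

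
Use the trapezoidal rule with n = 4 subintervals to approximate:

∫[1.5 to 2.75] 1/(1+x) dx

f(x) = 1/(1+x)
a = 1.5, b = 2.75, n = 4
h = (b - a)/n = 0.312500

Trapezoidal rule: (h/2)[f(x₀) + 2f(x₁) + 2f(x₂) + ... + f(xₙ)]

x_0 = 1.5000, f(x_0) = 0.400000, coefficient = 1
x_1 = 1.8125, f(x_1) = 0.355556, coefficient = 2
x_2 = 2.1250, f(x_2) = 0.320000, coefficient = 2
x_3 = 2.4375, f(x_3) = 0.290909, coefficient = 2
x_4 = 2.7500, f(x_4) = 0.266667, coefficient = 1

I ≈ (0.312500/2) × 2.599596 = 0.406187
Exact value: 0.405465
Error: 0.000722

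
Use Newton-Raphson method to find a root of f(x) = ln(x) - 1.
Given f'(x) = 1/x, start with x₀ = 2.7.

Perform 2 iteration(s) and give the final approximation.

f(x) = ln(x) - 1
f'(x) = 1/x
x₀ = 2.7

Newton-Raphson formula: x_{n+1} = x_n - f(x_n)/f'(x_n)

Iteration 1:
  f(2.700000) = -0.006748
  f'(2.700000) = 0.370370
  x_1 = 2.700000 - (-0.006748)/0.370370 = 2.718220
Iteration 2:
  f(2.718220) = -0.000023
  f'(2.718220) = 0.367888
  x_2 = 2.718220 - (-0.000023)/0.367888 = 2.718282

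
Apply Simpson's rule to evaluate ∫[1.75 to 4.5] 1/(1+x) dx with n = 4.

f(x) = 1/(1+x)
a = 1.75, b = 4.5, n = 4
h = (b - a)/n = 0.687500

Simpson's rule: (h/3)[f(x₀) + 4f(x₁) + 2f(x₂) + ... + f(xₙ)]

x_0 = 1.7500, f(x_0) = 0.363636, coefficient = 1
x_1 = 2.4375, f(x_1) = 0.290909, coefficient = 4
x_2 = 3.1250, f(x_2) = 0.242424, coefficient = 2
x_3 = 3.8125, f(x_3) = 0.207792, coefficient = 4
x_4 = 4.5000, f(x_4) = 0.181818, coefficient = 1

I ≈ (0.687500/3) × 3.025108 = 0.693254
Exact value: 0.693147
Error: 0.000107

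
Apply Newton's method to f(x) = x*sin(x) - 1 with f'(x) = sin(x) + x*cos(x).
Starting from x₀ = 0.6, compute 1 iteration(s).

f(x) = x*sin(x) - 1
f'(x) = sin(x) + x*cos(x)
x₀ = 0.6

Newton-Raphson formula: x_{n+1} = x_n - f(x_n)/f'(x_n)

Iteration 1:
  f(0.600000) = -0.661215
  f'(0.600000) = 1.059844
  x_1 = 0.600000 - (-0.661215)/1.059844 = 1.223879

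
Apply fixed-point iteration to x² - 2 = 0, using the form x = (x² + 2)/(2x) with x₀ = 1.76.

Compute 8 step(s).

Equation: x² - 2 = 0
Fixed-point form: x = (x² + 2)/(2x)
x₀ = 1.76

x_1 = g(1.760000) = 1.448182
x_2 = g(1.448182) = 1.414612
x_3 = g(1.414612) = 1.414214
x_4 = g(1.414214) = 1.414214
x_5 = g(1.414214) = 1.414214
x_6 = g(1.414214) = 1.414214
x_7 = g(1.414214) = 1.414214
x_8 = g(1.414214) = 1.414214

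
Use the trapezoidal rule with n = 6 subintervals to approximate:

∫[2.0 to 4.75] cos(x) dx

f(x) = cos(x)
a = 2.0, b = 4.75, n = 6
h = (b - a)/n = 0.458333

Trapezoidal rule: (h/2)[f(x₀) + 2f(x₁) + 2f(x₂) + ... + f(xₙ)]

x_0 = 2.0000, f(x_0) = -0.416147, coefficient = 1
x_1 = 2.4583, f(x_1) = -0.775519, coefficient = 2
x_2 = 2.9167, f(x_2) = -0.974811, coefficient = 2
x_3 = 3.3750, f(x_3) = -0.972884, coefficient = 2
x_4 = 3.8333, f(x_4) = -0.770137, coefficient = 2
x_5 = 4.2917, f(x_5) = -0.408420, coefficient = 2
x_6 = 4.7500, f(x_6) = 0.037602, coefficient = 1

I ≈ (0.458333/2) × -8.182086 = -1.875061
Exact value: -1.908590
Error: 0.033529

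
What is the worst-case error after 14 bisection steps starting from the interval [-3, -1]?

Bisection error bound: |error| ≤ (b-a)/2^n
|error| ≤ (-1 - (-3))/2^14 = 2/2^14
|error| ≤ 0.0001220703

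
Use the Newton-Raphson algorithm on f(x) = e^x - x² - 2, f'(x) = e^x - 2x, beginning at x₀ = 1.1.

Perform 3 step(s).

f(x) = e^x - x² - 2
f'(x) = e^x - 2x
x₀ = 1.1

Newton-Raphson formula: x_{n+1} = x_n - f(x_n)/f'(x_n)

Iteration 1:
  f(1.100000) = -0.205834
  f'(1.100000) = 0.804166
  x_1 = 1.100000 - (-0.205834)/0.804166 = 1.355960
Iteration 2:
  f(1.355960) = 0.041856
  f'(1.355960) = 1.168564
  x_2 = 1.355960 - 0.041856/1.168564 = 1.320141
Iteration 3:
  f(1.320141) = 0.001177
  f'(1.320141) = 1.103667
  x_3 = 1.320141 - 0.001177/1.103667 = 1.319075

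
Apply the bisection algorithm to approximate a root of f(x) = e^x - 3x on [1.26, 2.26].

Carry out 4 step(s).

f(x) = e^x - 3x
Initial interval: [1.26, 2.26]

Iteration 1:
  c_1 = (1.260000 + 2.260000)/2 = 1.760000
  f(c_1) = f(1.760000) = 0.532437
  f(a) × f(c) < 0, new interval: [1.260000, 1.760000]
Iteration 2:
  c_2 = (1.260000 + 1.760000)/2 = 1.510000
  f(c_2) = f(1.510000) = -0.003269
  f(a) × f(c) ≥ 0, new interval: [1.510000, 1.760000]
Iteration 3:
  c_3 = (1.510000 + 1.760000)/2 = 1.635000
  f(c_3) = f(1.635000) = 0.224458
  f(a) × f(c) < 0, new interval: [1.510000, 1.635000]
Iteration 4:
  c_4 = (1.510000 + 1.635000)/2 = 1.572500
  f(c_4) = f(1.572500) = 0.101180
  f(a) × f(c) < 0, new interval: [1.510000, 1.572500]

After 4 iteration(s), the approximation is c_4 = 1.572500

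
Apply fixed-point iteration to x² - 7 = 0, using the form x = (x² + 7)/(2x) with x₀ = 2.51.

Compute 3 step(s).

Equation: x² - 7 = 0
Fixed-point form: x = (x² + 7)/(2x)
x₀ = 2.51

x_1 = g(2.510000) = 2.649422
x_2 = g(2.649422) = 2.645754
x_3 = g(2.645754) = 2.645751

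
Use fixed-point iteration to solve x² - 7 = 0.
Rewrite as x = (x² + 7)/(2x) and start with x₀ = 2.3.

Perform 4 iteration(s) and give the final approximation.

Equation: x² - 7 = 0
Fixed-point form: x = (x² + 7)/(2x)
x₀ = 2.3

x_1 = g(2.300000) = 2.671739
x_2 = g(2.671739) = 2.645878
x_3 = g(2.645878) = 2.645751
x_4 = g(2.645751) = 2.645751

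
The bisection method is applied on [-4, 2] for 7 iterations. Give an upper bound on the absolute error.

Bisection error bound: |error| ≤ (b-a)/2^n
|error| ≤ (2 - (-4))/2^7 = 6/2^7
|error| ≤ 0.0468750000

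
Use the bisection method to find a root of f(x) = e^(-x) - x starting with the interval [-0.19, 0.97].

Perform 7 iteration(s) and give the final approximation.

f(x) = e^(-x) - x
Initial interval: [-0.19, 0.97]

Iteration 1:
  c_1 = (-0.190000 + 0.970000)/2 = 0.390000
  f(c_1) = f(0.390000) = 0.287057
  f(a) × f(c) ≥ 0, new interval: [0.390000, 0.970000]
Iteration 2:
  c_2 = (0.390000 + 0.970000)/2 = 0.680000
  f(c_2) = f(0.680000) = -0.173383
  f(a) × f(c) < 0, new interval: [0.390000, 0.680000]
Iteration 3:
  c_3 = (0.390000 + 0.680000)/2 = 0.535000
  f(c_3) = f(0.535000) = 0.050669
  f(a) × f(c) ≥ 0, new interval: [0.535000, 0.680000]
Iteration 4:
  c_4 = (0.535000 + 0.680000)/2 = 0.607500
  f(c_4) = f(0.607500) = -0.062789
  f(a) × f(c) < 0, new interval: [0.535000, 0.607500]
Iteration 5:
  c_5 = (0.535000 + 0.607500)/2 = 0.571250
  f(c_5) = f(0.571250) = -0.006431
  f(a) × f(c) < 0, new interval: [0.535000, 0.571250]
Iteration 6:
  c_6 = (0.535000 + 0.571250)/2 = 0.553125
  f(c_6) = f(0.553125) = 0.022025
  f(a) × f(c) ≥ 0, new interval: [0.553125, 0.571250]
Iteration 7:
  c_7 = (0.553125 + 0.571250)/2 = 0.562187
  f(c_7) = f(0.562187) = 0.007773
  f(a) × f(c) ≥ 0, new interval: [0.562187, 0.571250]

After 7 iteration(s), the approximation is c_7 = 0.562187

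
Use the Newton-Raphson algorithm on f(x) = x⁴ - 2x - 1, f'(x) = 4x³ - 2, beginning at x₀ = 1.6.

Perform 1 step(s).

f(x) = x⁴ - 2x - 1
f'(x) = 4x³ - 2
x₀ = 1.6

Newton-Raphson formula: x_{n+1} = x_n - f(x_n)/f'(x_n)

Iteration 1:
  f(1.600000) = 2.353600
  f'(1.600000) = 14.384000
  x_1 = 1.600000 - 2.353600/14.384000 = 1.436374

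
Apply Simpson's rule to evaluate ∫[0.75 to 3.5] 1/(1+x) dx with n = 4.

f(x) = 1/(1+x)
a = 0.75, b = 3.5, n = 4
h = (b - a)/n = 0.687500

Simpson's rule: (h/3)[f(x₀) + 4f(x₁) + 2f(x₂) + ... + f(xₙ)]

x_0 = 0.7500, f(x_0) = 0.571429, coefficient = 1
x_1 = 1.4375, f(x_1) = 0.410256, coefficient = 4
x_2 = 2.1250, f(x_2) = 0.320000, coefficient = 2
x_3 = 2.8125, f(x_3) = 0.262295, coefficient = 4
x_4 = 3.5000, f(x_4) = 0.222222, coefficient = 1

I ≈ (0.687500/3) × 4.123857 = 0.945051
Exact value: 0.944462
Error: 0.000589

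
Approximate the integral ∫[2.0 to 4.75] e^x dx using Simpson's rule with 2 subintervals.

f(x) = e^x
a = 2.0, b = 4.75, n = 2
h = (b - a)/n = 1.375000

Simpson's rule: (h/3)[f(x₀) + 4f(x₁) + 2f(x₂) + ... + f(xₙ)]

x_0 = 2.0000, f(x_0) = 7.389056, coefficient = 1
x_1 = 3.3750, f(x_1) = 29.224284, coefficient = 4
x_2 = 4.7500, f(x_2) = 115.584285, coefficient = 1

I ≈ (1.375000/3) × 239.870476 = 109.940635
Exact value: 108.195228
Error: 1.745406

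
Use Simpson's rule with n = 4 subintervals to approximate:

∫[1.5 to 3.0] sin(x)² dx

f(x) = sin(x)²
a = 1.5, b = 3.0, n = 4
h = (b - a)/n = 0.375000

Simpson's rule: (h/3)[f(x₀) + 4f(x₁) + 2f(x₂) + ... + f(xₙ)]

x_0 = 1.5000, f(x_0) = 0.994996, coefficient = 1
x_1 = 1.8750, f(x_1) = 0.910280, coefficient = 4
x_2 = 2.2500, f(x_2) = 0.605398, coefficient = 2
x_3 = 2.6250, f(x_3) = 0.243957, coefficient = 4
x_4 = 3.0000, f(x_4) = 0.019915, coefficient = 1

I ≈ (0.375000/3) × 6.842655 = 0.855332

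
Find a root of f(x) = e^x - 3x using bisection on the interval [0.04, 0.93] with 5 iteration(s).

f(x) = e^x - 3x
Initial interval: [0.04, 0.93]

Iteration 1:
  c_1 = (0.040000 + 0.930000)/2 = 0.485000
  f(c_1) = f(0.485000) = 0.169175
  f(a) × f(c) ≥ 0, new interval: [0.485000, 0.930000]
Iteration 2:
  c_2 = (0.485000 + 0.930000)/2 = 0.707500
  f(c_2) = f(0.707500) = -0.093587
  f(a) × f(c) < 0, new interval: [0.485000, 0.707500]
Iteration 3:
  c_3 = (0.485000 + 0.707500)/2 = 0.596250
  f(c_3) = f(0.596250) = 0.026549
  f(a) × f(c) ≥ 0, new interval: [0.596250, 0.707500]
Iteration 4:
  c_4 = (0.596250 + 0.707500)/2 = 0.651875
  f(c_4) = f(0.651875) = -0.036489
  f(a) × f(c) < 0, new interval: [0.596250, 0.651875]
Iteration 5:
  c_5 = (0.596250 + 0.651875)/2 = 0.624062
  f(c_5) = f(0.624062) = -0.005692
  f(a) × f(c) < 0, new interval: [0.596250, 0.624062]

After 5 iteration(s), the approximation is c_5 = 0.624062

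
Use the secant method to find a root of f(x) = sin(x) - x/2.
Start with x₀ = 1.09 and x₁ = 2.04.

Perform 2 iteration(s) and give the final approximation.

f(x) = sin(x) - x/2
x₀ = 1.09, x₁ = 2.04

Secant formula: x_{n+1} = x_n - f(x_n)(x_n - x_{n-1})/(f(x_n) - f(x_{n-1}))

Iteration 1:
  f(1.090000) = 0.341627
  f(2.040000) = -0.128071
  x_2 = 2.040000 - (-0.128071)×(2.040000 - 1.090000)/(-0.128071 - 0.341627)
       = 1.780966
Iteration 2:
  f(2.040000) = -0.128071
  f(1.780966) = 0.087512
  x_3 = 1.780966 - 0.087512×(1.780966 - 2.040000)/(0.087512 - (-0.128071))
       = 1.886116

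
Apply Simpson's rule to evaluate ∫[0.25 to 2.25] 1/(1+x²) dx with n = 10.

f(x) = 1/(1+x²)
a = 0.25, b = 2.25, n = 10
h = (b - a)/n = 0.200000

Simpson's rule: (h/3)[f(x₀) + 4f(x₁) + 2f(x₂) + ... + f(xₙ)]

x_0 = 0.2500, f(x_0) = 0.941176, coefficient = 1
x_1 = 0.4500, f(x_1) = 0.831601, coefficient = 4
x_2 = 0.6500, f(x_2) = 0.702988, coefficient = 2
x_3 = 0.8500, f(x_3) = 0.580552, coefficient = 4
x_4 = 1.0500, f(x_4) = 0.475624, coefficient = 2
x_5 = 1.2500, f(x_5) = 0.390244, coefficient = 4
x_6 = 1.4500, f(x_6) = 0.322321, coefficient = 2
x_7 = 1.6500, f(x_7) = 0.268637, coefficient = 4
x_8 = 1.8500, f(x_8) = 0.226116, coefficient = 2
x_9 = 2.0500, f(x_9) = 0.192215, coefficient = 4
x_10 = 2.2500, f(x_10) = 0.164948, coefficient = 1

I ≈ (0.200000/3) × 13.613216 = 0.907548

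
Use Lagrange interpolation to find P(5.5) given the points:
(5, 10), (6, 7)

Lagrange interpolation formula:
P(x) = Σ yᵢ × Lᵢ(x)
where Lᵢ(x) = Π_{j≠i} (x - xⱼ)/(xᵢ - xⱼ)

L_0(5.5) = (5.5 - 6)/(5 - 6) = 0.500000
L_1(5.5) = (5.5 - 5)/(6 - 5) = 0.500000

P(5.5) = 10×L_0(5.5) + 7×L_1(5.5)
P(5.5) = 8.500000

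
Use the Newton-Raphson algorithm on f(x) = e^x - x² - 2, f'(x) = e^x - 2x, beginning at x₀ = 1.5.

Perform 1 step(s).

f(x) = e^x - x² - 2
f'(x) = e^x - 2x
x₀ = 1.5

Newton-Raphson formula: x_{n+1} = x_n - f(x_n)/f'(x_n)

Iteration 1:
  f(1.500000) = 0.231689
  f'(1.500000) = 1.481689
  x_1 = 1.500000 - 0.231689/1.481689 = 1.343632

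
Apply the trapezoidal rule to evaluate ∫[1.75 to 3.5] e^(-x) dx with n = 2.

f(x) = e^(-x)
a = 1.75, b = 3.5, n = 2
h = (b - a)/n = 0.875000

Trapezoidal rule: (h/2)[f(x₀) + 2f(x₁) + 2f(x₂) + ... + f(xₙ)]

x_0 = 1.7500, f(x_0) = 0.173774, coefficient = 1
x_1 = 2.6250, f(x_1) = 0.072440, coefficient = 2
x_2 = 3.5000, f(x_2) = 0.030197, coefficient = 1

I ≈ (0.875000/2) × 0.348851 = 0.152622
Exact value: 0.143577
Error: 0.009046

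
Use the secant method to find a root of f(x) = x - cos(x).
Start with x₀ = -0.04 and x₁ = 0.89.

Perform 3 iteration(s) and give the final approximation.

f(x) = x - cos(x)
x₀ = -0.04, x₁ = 0.89

Secant formula: x_{n+1} = x_n - f(x_n)(x_n - x_{n-1})/(f(x_n) - f(x_{n-1}))

Iteration 1:
  f(-0.040000) = -1.039200
  f(0.890000) = 0.260588
  x_2 = 0.890000 - 0.260588×(0.890000 - (-0.040000))/(0.260588 - (-1.039200))
       = 0.703549
Iteration 2:
  f(0.890000) = 0.260588
  f(0.703549) = -0.059002
  x_3 = 0.703549 - (-0.059002)×(0.703549 - 0.890000)/(-0.059002 - 0.260588)
       = 0.737971
Iteration 3:
  f(0.703549) = -0.059002
  f(0.737971) = -0.001864
  x_4 = 0.737971 - (-0.001864)×(0.737971 - 0.703549)/(-0.001864 - (-0.059002))
       = 0.739094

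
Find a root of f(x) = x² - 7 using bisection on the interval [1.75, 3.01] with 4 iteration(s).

f(x) = x² - 7
Initial interval: [1.75, 3.01]

Iteration 1:
  c_1 = (1.750000 + 3.010000)/2 = 2.380000
  f(c_1) = f(2.380000) = -1.335600
  f(a) × f(c) ≥ 0, new interval: [2.380000, 3.010000]
Iteration 2:
  c_2 = (2.380000 + 3.010000)/2 = 2.695000
  f(c_2) = f(2.695000) = 0.263025
  f(a) × f(c) < 0, new interval: [2.380000, 2.695000]
Iteration 3:
  c_3 = (2.380000 + 2.695000)/2 = 2.537500
  f(c_3) = f(2.537500) = -0.561094
  f(a) × f(c) ≥ 0, new interval: [2.537500, 2.695000]
Iteration 4:
  c_4 = (2.537500 + 2.695000)/2 = 2.616250
  f(c_4) = f(2.616250) = -0.155236
  f(a) × f(c) ≥ 0, new interval: [2.616250, 2.695000]

After 4 iteration(s), the approximation is c_4 = 2.616250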